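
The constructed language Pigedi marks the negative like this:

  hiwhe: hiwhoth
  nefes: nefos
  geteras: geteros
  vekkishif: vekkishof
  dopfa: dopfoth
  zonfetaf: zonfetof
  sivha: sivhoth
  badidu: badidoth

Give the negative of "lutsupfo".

lutsupfoth

zonfetaf and sivha both have last vowel 'a' yet inflect differently (zonfetof, sivhoth), so the last vowel is not what conditions the rule; whether the stem ends in a vowel or a consonant is.
"lutsupfo" ends in a vowel. The stems ending in a vowel (sivha → sivhoth, badidu → badidoth, hiwhe → hiwhoth) drop the final letter and add -oth.
The other pattern: stems ending in a consonant change the last vowel to 'o'.
So lutsupfo → lutsupfoth.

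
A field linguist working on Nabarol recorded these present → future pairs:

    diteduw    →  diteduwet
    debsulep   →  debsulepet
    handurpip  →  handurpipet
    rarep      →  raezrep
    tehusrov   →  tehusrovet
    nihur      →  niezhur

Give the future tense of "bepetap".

bepetapet

rarep and handurpip both end in -p yet inflect differently (raezrep, handurpipet), so the final letter is not what conditions the rule; the number of vowels is.
"bepetap" has 3 vowels. The stems with 3 vowels (handurpip → handurpipet, debsulep → debsulepet, diteduw → diteduwet) add -et.
The other pattern: stems with 2 vowels insert -ez- after the first vowel.
So bepetap → bepetapet.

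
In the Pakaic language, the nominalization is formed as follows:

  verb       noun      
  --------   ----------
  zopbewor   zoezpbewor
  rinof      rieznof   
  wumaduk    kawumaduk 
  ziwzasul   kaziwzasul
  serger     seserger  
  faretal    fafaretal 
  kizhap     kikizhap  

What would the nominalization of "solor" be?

zopbewor and serger both end in -r yet inflect differently (zoezpbewor, seserger), so the final letter is not what conditions the rule; the last vowel is.
"solor" has last vowel 'o'. The stems whose last vowel is 'o' (zopbewor → zoezpbewor, rinof → rieznof) insert -ez- after the first vowel.
So solor → soezlor.

soezlor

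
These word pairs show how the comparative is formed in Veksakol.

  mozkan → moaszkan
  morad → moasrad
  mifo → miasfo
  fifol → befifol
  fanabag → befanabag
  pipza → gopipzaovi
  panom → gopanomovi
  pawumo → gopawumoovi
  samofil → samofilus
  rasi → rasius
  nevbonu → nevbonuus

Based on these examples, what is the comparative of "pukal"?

mifo and pawumo both end in -o yet inflect differently (miasfo, gopawumoovi), so the final letter is not what conditions the rule; the first letter is.
"pukal" begins with p-. The stems beginning with p- (pipza → gopipzaovi, panom → gopanomovi, pawumo → gopawumoovi) add go- … -ovi around the stem.
The other patterns: stems beginning with m- insert -as- after the first vowel; stems beginning with f- add the prefix be-; stems beginning with n-, r- or s- add -us.
So pukal → gopukalovi.

gopukalovi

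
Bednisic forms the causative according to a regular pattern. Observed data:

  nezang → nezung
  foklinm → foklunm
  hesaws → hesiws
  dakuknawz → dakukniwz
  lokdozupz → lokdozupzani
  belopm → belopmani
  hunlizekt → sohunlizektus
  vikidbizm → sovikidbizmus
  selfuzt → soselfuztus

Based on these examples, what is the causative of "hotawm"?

hotiwm

dakuknawz and lokdozupz both end in -z yet inflect differently (dakukniwz, lokdozupzani), so the final letter is not what conditions the rule; the second-to-last letter is.
"hotawm" has second-to-last letter 'w'. The stems whose second-to-last letter is 'w' (hesaws → hesiws, dakuknawz → dakukniwz) change the last vowel to 'i'.
So hotawm → hotiwm.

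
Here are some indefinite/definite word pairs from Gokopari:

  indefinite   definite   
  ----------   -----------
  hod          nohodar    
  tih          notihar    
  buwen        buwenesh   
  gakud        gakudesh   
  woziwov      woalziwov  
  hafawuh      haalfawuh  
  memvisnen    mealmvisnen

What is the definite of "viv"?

hod and gakud both end in -d yet inflect differently (nohodar, gakudesh), so the final letter is not what conditions the rule; the number of vowels is.
"viv" has 1 vowel. The stems with 1 vowel (hod → nohodar, tih → notihar) add no- … -ar around the stem.
So viv → novivar.

novivar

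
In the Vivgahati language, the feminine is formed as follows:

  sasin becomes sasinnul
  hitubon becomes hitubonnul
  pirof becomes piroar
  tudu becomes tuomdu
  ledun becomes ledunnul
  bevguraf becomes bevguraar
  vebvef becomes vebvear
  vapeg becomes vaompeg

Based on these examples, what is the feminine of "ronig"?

roomnig

hitubon and pirof both have last vowel 'o' yet inflect differently (hitubonnul, piroar), so the last vowel is not what conditions the rule; the final letter is.
"ronig" ends in -g. The one such stem in the data (vapeg → vaompeg) inserts -om- after the first vowel (as does tudu), so the same rule applies.
The other patterns: stems ending in -n double the final consonant and add -ul; stems ending in -f drop the final letter and add -ar.
So ronig → roomnig.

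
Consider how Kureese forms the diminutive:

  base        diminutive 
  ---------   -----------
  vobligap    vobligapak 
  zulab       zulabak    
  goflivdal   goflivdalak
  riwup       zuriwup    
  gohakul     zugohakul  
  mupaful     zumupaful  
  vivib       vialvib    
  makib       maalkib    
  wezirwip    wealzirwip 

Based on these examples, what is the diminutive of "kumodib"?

kualmodib

"kumodib" has last vowel 'i'. The stems whose last vowel is 'i' (vivib → vialvib, makib → maalkib, wezirwip → wealzirwip) insert -al- after the first vowel.
The other patterns: stems whose last vowel is 'a' add -ak; stems whose last vowel is 'u' add the prefix zu-.
So kumodib → kualmodib.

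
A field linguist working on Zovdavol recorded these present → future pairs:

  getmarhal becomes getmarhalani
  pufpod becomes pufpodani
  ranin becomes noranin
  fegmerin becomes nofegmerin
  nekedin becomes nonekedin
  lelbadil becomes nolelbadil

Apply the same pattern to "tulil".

notulil

lelbadil and getmarhal both end in -l yet inflect differently (nolelbadil, getmarhalani), so the final letter is not what conditions the rule; the last vowel is.
"tulil" has last vowel 'i'. The stems whose last vowel is 'i' (fegmerin → nofegmerin, ranin → noranin, lelbadil → nolelbadil) add the prefix no-.
So tulil → notulil.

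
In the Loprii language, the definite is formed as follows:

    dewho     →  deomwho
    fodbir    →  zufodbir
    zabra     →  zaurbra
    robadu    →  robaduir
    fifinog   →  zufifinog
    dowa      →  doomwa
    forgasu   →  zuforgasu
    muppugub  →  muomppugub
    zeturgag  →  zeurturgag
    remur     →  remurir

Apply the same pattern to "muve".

"muve" begins with m-. The one such stem in the data (muppugub → muomppugub) inserts -om- after the first vowel (as do dewho, dowa), so the same rule applies.
The other patterns: stems beginning with r- add -ir; stems beginning with f- add the prefix zu-; stems beginning with z- insert -ur- after the first vowel.
So muve → muomve.

muomve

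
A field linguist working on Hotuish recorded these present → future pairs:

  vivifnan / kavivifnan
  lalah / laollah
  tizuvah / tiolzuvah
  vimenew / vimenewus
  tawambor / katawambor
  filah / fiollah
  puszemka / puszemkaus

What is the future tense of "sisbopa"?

sisbopaus

"sisbopa" ends in -a. The one such stem in the data (puszemka → puszemkaus) adds -us, so the same rule applies.
So sisbopa → sisbopaus.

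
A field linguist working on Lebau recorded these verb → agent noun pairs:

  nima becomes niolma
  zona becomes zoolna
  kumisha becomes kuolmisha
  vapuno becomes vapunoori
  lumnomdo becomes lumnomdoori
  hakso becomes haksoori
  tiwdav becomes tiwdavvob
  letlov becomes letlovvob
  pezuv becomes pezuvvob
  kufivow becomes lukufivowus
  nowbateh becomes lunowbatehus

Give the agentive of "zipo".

nima and tiwdav both have last vowel 'a' yet inflect differently (niolma, tiwdavvob), so the last vowel is not what conditions the rule; the final letter is.
"zipo" ends in -o. The stems ending in -o (vapuno → vapunoori, lumnomdo → lumnomdoori, hakso → haksoori) add -ori.
So zipo → zipoori.

zipoori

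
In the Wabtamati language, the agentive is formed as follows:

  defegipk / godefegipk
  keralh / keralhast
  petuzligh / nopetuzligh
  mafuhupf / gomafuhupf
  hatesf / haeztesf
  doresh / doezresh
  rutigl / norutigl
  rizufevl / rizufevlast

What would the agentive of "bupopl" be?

gobupopl

mafuhupf and hatesf both end in -f yet inflect differently (gomafuhupf, haeztesf), so the final letter is not what conditions the rule; the second-to-last letter is.
"bupopl" has second-to-last letter 'p'. The stems whose second-to-last letter is 'p' (mafuhupf → gomafuhupf, defegipk → godefegipk) add the prefix go-.
The other patterns: stems whose second-to-last letter is 'g' add the prefix no-; stems whose second-to-last letter is 's' insert -ez- after the first vowel; stems whose second-to-last letter is 'l' or 'v' add -ast.
So bupopl → gobupopl.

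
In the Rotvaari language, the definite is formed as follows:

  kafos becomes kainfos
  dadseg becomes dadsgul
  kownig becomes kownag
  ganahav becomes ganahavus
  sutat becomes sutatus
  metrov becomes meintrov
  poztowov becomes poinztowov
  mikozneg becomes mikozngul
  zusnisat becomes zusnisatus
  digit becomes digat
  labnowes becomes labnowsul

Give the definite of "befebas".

befebasus

ganahav and poztowov both end in -v yet inflect differently (ganahavus, poinztowov), so the final letter is not what conditions the rule; the last vowel is.
"befebas" has last vowel 'a'. The stems whose last vowel is 'a' (zusnisat → zusnisatus, ganahav → ganahavus, sutat → sutatus) add -us.
So befebas → befebasus.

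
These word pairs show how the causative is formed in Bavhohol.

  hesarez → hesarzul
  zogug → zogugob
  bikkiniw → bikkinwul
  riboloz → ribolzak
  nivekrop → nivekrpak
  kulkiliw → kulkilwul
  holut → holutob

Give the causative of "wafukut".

wafukutob

riboloz and hesarez both end in -z yet inflect differently (ribolzak, hesarzul), so the final letter is not what conditions the rule; the last vowel is.
"wafukut" has last vowel 'u'. The stems whose last vowel is 'u' (zogug → zogugob, holut → holutob) add -ob.
So wafukut → wafukutob.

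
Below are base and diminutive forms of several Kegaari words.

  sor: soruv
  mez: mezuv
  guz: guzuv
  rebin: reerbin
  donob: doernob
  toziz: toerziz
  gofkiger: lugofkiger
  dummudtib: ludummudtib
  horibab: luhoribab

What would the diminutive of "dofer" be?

"dofer" has 2 vowels. The stems with 2 vowels (rebin → reerbin, donob → doernob, toziz → toerziz) insert -er- after the first vowel.
The other patterns: stems with 1 vowel add -uv; stems with 3 vowels add the prefix lu-.
So dofer → doerfer.

doerfer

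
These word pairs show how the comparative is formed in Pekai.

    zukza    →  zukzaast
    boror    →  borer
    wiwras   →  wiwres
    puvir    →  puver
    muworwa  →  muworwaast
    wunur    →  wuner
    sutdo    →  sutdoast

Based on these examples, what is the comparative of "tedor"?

"tedor" ends in a consonant. The stems ending in a consonant (wiwras → wiwres, puvir → puver, boror → borer) change the last vowel to 'e'.
The other pattern: stems ending in a vowel add -ast.
So tedor → teder.

teder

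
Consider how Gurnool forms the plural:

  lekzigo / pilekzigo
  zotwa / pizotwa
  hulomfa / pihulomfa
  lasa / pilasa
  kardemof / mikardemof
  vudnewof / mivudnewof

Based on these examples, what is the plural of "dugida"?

vudnewof and lekzigo both have last vowel 'o' yet inflect differently (mivudnewof, pilekzigo), so the last vowel is not what conditions the rule; whether the stem ends in a vowel or a consonant is.
"dugida" ends in a vowel. The stems ending in a vowel (lasa → pilasa, zotwa → pizotwa, hulomfa → pihulomfa) add the prefix pi-.
The other pattern: stems ending in a consonant add the prefix mi-.
So dugida → pidugida.

pidugida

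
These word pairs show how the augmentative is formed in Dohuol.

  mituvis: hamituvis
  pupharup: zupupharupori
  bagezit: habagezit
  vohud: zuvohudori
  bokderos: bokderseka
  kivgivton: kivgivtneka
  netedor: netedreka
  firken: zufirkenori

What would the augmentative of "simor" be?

simreka

"simor" has last vowel 'o'. The stems whose last vowel is 'o' (bokderos → bokderseka, kivgivton → kivgivtneka, netedor → netedreka) delete the last vowel and add -eka.
The other patterns: stems whose last vowel is 'e' or 'u' add zu- … -ori around the stem; stems whose last vowel is 'i' add the prefix ha-.
So simor → simreka.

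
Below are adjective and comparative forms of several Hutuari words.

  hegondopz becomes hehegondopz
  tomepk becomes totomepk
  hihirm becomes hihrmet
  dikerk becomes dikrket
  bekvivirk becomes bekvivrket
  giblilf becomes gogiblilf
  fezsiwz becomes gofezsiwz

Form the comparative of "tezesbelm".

tomepk and dikerk both end in -k yet inflect differently (totomepk, dikrket), so the final letter is not what conditions the rule; the second-to-last letter is.
"tezesbelm" has second-to-last letter 'l'. The one such stem in the data (giblilf → gogiblilf) adds the prefix go-, so the same rule applies.
So tezesbelm → gotezesbelm.

gotezesbelm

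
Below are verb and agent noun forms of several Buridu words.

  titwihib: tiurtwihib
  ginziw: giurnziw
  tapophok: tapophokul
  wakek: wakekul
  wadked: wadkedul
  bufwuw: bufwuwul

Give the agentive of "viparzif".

"viparzif" has last vowel 'i'. The stems whose last vowel is 'i' (titwihib → tiurtwihib, ginziw → giurnziw) insert -ur- after the first vowel.
The other pattern: stems whose last vowel is 'e', 'o' or 'u' add -ul.
So viparzif → viurparzif.

viurparzif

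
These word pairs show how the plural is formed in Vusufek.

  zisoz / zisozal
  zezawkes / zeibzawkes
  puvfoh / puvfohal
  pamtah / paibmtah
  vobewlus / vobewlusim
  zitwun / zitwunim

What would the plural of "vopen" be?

voibpen

puvfoh and pamtah both end in -h yet inflect differently (puvfohal, paibmtah), so the final letter is not what conditions the rule; the last vowel is.
"vopen" has last vowel 'e'. The one such stem in the data (zezawkes → zeibzawkes) inserts -ib- after the first vowel (as does pamtah), so the same rule applies.
So vopen → voibpen.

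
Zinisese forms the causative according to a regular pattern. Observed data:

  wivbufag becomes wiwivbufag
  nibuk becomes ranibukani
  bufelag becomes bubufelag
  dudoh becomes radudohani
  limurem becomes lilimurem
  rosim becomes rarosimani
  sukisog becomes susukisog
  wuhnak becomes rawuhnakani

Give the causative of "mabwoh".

rosim and limurem both end in -m yet inflect differently (rarosimani, lilimurem), so the final letter is not what conditions the rule; the number of vowels is.
"mabwoh" has 2 vowels. The stems with 2 vowels (rosim → rarosimani, dudoh → radudohani, nibuk → ranibukani) add ra- … -ani around the stem.
The other pattern: stems with 3 vowels repeat the first consonant+vowel as a prefix.
So mabwoh → ramabwohani.

ramabwohani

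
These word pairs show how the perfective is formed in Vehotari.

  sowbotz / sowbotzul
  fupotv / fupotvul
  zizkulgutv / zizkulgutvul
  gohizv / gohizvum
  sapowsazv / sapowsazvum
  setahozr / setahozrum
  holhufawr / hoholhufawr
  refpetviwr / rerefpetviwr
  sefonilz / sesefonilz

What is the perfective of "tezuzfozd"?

tezuzfozdum

fupotv and gohizv both end in -v yet inflect differently (fupotvul, gohizvum), so the final letter is not what conditions the rule; the second-to-last letter is.
"tezuzfozd" has second-to-last letter 'z'. The stems whose second-to-last letter is 'z' (gohizv → gohizvum, sapowsazv → sapowsazvum, setahozr → setahozrum) add -um.
So tezuzfozd → tezuzfozdum.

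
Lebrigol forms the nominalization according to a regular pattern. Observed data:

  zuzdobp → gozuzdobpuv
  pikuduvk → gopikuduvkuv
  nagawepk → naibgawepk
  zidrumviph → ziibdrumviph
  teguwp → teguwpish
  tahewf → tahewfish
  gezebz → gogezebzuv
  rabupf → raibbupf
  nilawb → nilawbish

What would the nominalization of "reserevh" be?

goreserevhuv

tahewf and rabupf both end in -f yet inflect differently (tahewfish, raibbupf), so the final letter is not what conditions the rule; the second-to-last letter is.
"reserevh" has second-to-last letter 'v'. The one such stem in the data (pikuduvk → gopikuduvkuv) adds go- … -uv around the stem, so the same rule applies.
So reserevh → goreserevhuv.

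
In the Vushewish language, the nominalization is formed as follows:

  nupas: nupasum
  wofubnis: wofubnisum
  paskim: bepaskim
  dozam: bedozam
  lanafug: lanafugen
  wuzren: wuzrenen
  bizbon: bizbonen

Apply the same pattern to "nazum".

benazum

"nazum" ends in -m. The stems ending in -m (paskim → bepaskim, dozam → bedozam) add the prefix be-.
The other patterns: stems ending in -s add -um; stems ending in -g or -n add -en.
So nazum → benazum.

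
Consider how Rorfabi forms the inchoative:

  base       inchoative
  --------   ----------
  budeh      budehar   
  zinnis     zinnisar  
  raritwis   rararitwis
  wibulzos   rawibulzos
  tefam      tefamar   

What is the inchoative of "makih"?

makihar

raritwis and zinnis both end in -s yet inflect differently (rararitwis, zinnisar), so the final letter is not what conditions the rule; the number of vowels is.
"makih" has 2 vowels. The stems with 2 vowels (zinnis → zinnisar, budeh → budehar, tefam → tefamar) add -ar.
The other pattern: stems with 3 vowels add the prefix ra-.
So makih → makihar.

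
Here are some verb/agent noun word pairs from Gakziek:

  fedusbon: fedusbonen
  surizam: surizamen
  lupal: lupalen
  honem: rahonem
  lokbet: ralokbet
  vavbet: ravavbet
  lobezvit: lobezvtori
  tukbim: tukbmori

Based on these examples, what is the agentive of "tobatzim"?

"tobatzim" has last vowel 'i'. The stems whose last vowel is 'i' (lobezvit → lobezvtori, tukbim → tukbmori) delete the last vowel and add -ori.
So tobatzim → tobatzmori.

tobatzmori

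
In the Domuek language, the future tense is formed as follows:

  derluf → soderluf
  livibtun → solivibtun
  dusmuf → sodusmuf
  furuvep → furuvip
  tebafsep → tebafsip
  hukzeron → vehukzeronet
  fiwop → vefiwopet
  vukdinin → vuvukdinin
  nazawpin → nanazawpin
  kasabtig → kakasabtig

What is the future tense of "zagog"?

"zagog" has last vowel 'o'. The stems whose last vowel is 'o' (hukzeron → vehukzeronet, fiwop → vefiwopet) add ve- … -et around the stem.
So zagog → vezagoget.

vezagoget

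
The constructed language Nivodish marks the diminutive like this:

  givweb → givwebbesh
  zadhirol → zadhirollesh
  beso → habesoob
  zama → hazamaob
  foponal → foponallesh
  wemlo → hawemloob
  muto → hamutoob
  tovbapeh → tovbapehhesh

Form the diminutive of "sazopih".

sazopihhesh

beso and zadhirol both have last vowel 'o' yet inflect differently (habesoob, zadhirollesh), so the last vowel is not what conditions the rule; whether the stem ends in a vowel or a consonant is.
"sazopih" ends in a consonant. The stems ending in a consonant (tovbapeh → tovbapehhesh, zadhirol → zadhirollesh, givweb → givwebbesh) double the final consonant and add -esh.
The other pattern: stems ending in a vowel add ha- … -ob around the stem.
So sazopih → sazopihhesh.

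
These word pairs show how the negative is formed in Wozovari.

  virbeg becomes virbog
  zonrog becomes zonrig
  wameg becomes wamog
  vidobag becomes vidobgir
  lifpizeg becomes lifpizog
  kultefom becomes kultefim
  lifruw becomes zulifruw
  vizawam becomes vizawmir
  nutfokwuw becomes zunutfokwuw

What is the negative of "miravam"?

vidobag and lifpizeg both end in -g yet inflect differently (vidobgir, lifpizog), so the final letter is not what conditions the rule; the last vowel is.
"miravam" has last vowel 'a'. The stems whose last vowel is 'a' (vidobag → vidobgir, vizawam → vizawmir) delete the last vowel and add -ir.
So miravam → miravmir.

miravmir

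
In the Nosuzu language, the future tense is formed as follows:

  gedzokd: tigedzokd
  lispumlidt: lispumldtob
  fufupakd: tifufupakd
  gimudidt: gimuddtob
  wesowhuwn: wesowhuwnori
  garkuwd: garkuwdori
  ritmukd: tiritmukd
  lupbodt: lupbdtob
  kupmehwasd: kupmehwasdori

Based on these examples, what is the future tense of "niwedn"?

"niwedn" has second-to-last letter 'd'. The stems whose second-to-last letter is 'd' (lupbodt → lupbdtob, lispumlidt → lispumldtob, gimudidt → gimuddtob) delete the last vowel and add -ob.
So niwedn → niwdnob.

niwdnob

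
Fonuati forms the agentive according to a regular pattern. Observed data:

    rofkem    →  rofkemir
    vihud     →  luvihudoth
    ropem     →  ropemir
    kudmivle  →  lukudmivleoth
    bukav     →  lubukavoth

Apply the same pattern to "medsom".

ropem and kudmivle both have last vowel 'e' yet inflect differently (ropemir, lukudmivleoth), so the last vowel is not what conditions the rule; the final letter is.
"medsom" ends in -m. The stems ending in -m (ropem → ropemir, rofkem → rofkemir) add -ir.
The other pattern: stems ending in -d, -e or -v add lu- … -oth around the stem.
So medsom → medsomir.

medsomir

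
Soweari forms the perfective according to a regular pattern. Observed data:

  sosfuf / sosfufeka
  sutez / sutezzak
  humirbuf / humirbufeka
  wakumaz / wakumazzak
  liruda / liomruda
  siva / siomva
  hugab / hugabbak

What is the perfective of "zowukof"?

"zowukof" ends in -f. The stems ending in -f (sosfuf → sosfufeka, humirbuf → humirbufeka) add -eka.
The other patterns: stems ending in -a insert -om- after the first vowel; stems ending in -b or -z double the final consonant and add -ak.
So zowukof → zowukofeka.

zowukofeka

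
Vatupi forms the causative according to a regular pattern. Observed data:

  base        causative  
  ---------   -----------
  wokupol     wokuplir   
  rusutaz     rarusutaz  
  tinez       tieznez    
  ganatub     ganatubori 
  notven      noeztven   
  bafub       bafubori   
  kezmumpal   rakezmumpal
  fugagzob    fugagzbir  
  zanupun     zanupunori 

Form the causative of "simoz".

simzir

notven and zanupun both end in -n yet inflect differently (noeztven, zanupunori), so the final letter is not what conditions the rule; the last vowel is.
"simoz" has last vowel 'o'. The stems whose last vowel is 'o' (wokupol → wokuplir, fugagzob → fugagzbir) delete the last vowel and add -ir.
So simoz → simzir.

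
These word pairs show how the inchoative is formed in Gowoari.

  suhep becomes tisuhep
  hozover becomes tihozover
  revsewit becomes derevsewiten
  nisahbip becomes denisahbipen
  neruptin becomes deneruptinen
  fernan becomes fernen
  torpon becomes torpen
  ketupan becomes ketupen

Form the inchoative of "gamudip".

"gamudip" has last vowel 'i'. The stems whose last vowel is 'i' (revsewit → derevsewiten, nisahbip → denisahbipen, neruptin → deneruptinen) add de- … -en around the stem.
The other patterns: stems whose last vowel is 'e' add the prefix ti-; stems whose last vowel is 'a' or 'o' change the last vowel to 'e'.
So gamudip → degamudipen.

degamudipen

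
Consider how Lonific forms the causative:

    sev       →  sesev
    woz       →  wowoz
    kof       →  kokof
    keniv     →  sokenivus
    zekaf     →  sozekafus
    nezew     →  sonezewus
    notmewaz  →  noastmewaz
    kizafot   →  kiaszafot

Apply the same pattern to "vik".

vivik

sev and keniv both end in -v yet inflect differently (sesev, sokenivus), so the final letter is not what conditions the rule; the number of vowels is.
"vik" has 1 vowel. The stems with 1 vowel (sev → sesev, woz → wowoz, kof → kokof) repeat the first consonant+vowel as a prefix.
The other patterns: stems with 2 vowels add so- … -us around the stem; stems with 3 vowels insert -as- after the first vowel.
So vik → vivik.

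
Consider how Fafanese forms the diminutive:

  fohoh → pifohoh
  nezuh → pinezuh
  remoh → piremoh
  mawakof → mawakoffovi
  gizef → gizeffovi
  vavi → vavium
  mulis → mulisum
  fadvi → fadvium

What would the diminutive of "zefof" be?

"zefof" ends in -f. The stems ending in -f (mawakof → mawakoffovi, gizef → gizeffovi) double the final consonant and add -ovi.
The other patterns: stems ending in -h add the prefix pi-; stems ending in -i or -s add -um.
So zefof → zefoffovi.

zefoffovi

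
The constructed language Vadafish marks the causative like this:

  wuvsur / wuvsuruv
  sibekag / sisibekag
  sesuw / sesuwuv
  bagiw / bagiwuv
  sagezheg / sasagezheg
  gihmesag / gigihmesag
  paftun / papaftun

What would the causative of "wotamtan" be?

wuvsur and paftun both have last vowel 'u' yet inflect differently (wuvsuruv, papaftun), so the last vowel is not what conditions the rule; the final letter is.
"wotamtan" ends in -n. The one such stem in the data (paftun → papaftun) repeats the first consonant+vowel as a prefix (as do sagezheg, gihmesag), so the same rule applies.
The other pattern: stems ending in -r or -w add -uv.
So wotamtan → wowotamtan.

wowotamtan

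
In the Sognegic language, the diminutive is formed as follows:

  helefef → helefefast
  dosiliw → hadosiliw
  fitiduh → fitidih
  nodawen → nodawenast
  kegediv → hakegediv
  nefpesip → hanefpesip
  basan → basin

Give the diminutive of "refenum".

refenim

"refenum" has last vowel 'u'. The one such stem in the data (fitiduh → fitidih) changes the last vowel to 'i' (as does basan), so the same rule applies.
So refenum → refenim.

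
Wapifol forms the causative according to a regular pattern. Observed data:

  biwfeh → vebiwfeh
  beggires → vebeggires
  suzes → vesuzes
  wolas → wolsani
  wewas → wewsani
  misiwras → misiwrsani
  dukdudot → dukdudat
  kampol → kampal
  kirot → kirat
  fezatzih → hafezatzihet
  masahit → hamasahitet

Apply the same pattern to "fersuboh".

beggires and wolas both end in -s yet inflect differently (vebeggires, wolsani), so the final letter is not what conditions the rule; the last vowel is.
"fersuboh" has last vowel 'o'. The stems whose last vowel is 'o' (dukdudot → dukdudat, kampol → kampal, kirot → kirat) change the last vowel to 'a'.
So fersuboh → fersubah.

fersubah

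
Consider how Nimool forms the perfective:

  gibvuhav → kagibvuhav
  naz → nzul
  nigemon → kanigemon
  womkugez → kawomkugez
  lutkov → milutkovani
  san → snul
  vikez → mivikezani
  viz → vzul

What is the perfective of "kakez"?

naz and vikez both end in -z yet inflect differently (nzul, mivikezani), so the final letter is not what conditions the rule; the number of vowels is.
"kakez" has 2 vowels. The stems with 2 vowels (vikez → mivikezani, lutkov → milutkovani) add mi- … -ani around the stem.
The other patterns: stems with 1 vowel delete the last vowel and add -ul; stems with 3 vowels add the prefix ka-.
So kakez → mikakezani.

mikakezani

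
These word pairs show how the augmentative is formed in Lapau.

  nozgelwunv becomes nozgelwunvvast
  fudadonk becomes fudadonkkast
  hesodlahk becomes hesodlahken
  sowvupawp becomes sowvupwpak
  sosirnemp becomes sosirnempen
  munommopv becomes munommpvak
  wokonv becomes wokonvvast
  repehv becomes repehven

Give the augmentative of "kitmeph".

"kitmeph" has second-to-last letter 'p'. The one such stem in the data (munommopv → munommpvak) deletes the last vowel and adds -ak (as does sowvupawp), so the same rule applies.
So kitmeph → kitmphak.

kitmphak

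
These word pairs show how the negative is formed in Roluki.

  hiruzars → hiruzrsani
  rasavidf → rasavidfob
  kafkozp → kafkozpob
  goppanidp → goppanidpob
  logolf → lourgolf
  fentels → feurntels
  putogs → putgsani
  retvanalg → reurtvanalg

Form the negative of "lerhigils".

rasavidf and logolf both end in -f yet inflect differently (rasavidfob, lourgolf), so the final letter is not what conditions the rule; the second-to-last letter is.
"lerhigils" has second-to-last letter 'l'. The stems whose second-to-last letter is 'l' (fentels → feurntels, retvanalg → reurtvanalg, logolf → lourgolf) insert -ur- after the first vowel.
The other patterns: stems whose second-to-last letter is 'd' or 'z' add -ob; stems whose second-to-last letter is 'g' or 'r' delete the last vowel and add -ani.
So lerhigils → leurrhigils.

leurrhigils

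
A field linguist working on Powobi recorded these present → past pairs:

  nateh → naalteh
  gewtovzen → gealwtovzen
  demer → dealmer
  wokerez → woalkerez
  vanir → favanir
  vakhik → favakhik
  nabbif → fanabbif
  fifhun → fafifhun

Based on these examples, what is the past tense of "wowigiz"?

fawowigiz

demer and vanir both end in -r yet inflect differently (dealmer, favanir), so the final letter is not what conditions the rule; the last vowel is.
"wowigiz" has last vowel 'i'. The stems whose last vowel is 'i' (vanir → favanir, vakhik → favakhik, nabbif → fanabbif) add the prefix fa-.
The other pattern: stems whose last vowel is 'e' insert -al- after the first vowel.
So wowigiz → fawowigiz.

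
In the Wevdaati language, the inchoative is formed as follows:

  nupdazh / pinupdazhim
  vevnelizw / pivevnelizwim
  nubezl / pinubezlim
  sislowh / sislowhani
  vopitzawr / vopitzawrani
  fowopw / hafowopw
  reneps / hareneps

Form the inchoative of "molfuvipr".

nupdazh and sislowh both end in -h yet inflect differently (pinupdazhim, sislowhani), so the final letter is not what conditions the rule; the second-to-last letter is.
"molfuvipr" has second-to-last letter 'p'. The stems whose second-to-last letter is 'p' (fowopw → hafowopw, reneps → hareneps) add the prefix ha-.
So molfuvipr → hamolfuvipr.

hamolfuvipr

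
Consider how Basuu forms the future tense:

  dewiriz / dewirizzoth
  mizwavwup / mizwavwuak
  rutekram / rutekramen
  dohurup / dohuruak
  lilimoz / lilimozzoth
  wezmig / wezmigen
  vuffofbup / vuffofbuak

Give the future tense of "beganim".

beganimen

dewiriz and wezmig both have last vowel 'i' yet inflect differently (dewirizzoth, wezmigen), so the last vowel is not what conditions the rule; the final letter is.
"beganim" ends in -m. The one such stem in the data (rutekram → rutekramen) adds -en, so the same rule applies.
So beganim → beganimen.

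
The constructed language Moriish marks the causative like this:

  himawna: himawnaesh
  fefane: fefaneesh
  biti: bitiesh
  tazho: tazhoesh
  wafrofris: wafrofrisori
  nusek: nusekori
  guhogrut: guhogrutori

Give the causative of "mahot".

"mahot" ends in a consonant. The stems ending in a consonant (nusek → nusekori, wafrofris → wafrofrisori, guhogrut → guhogrutori) add -ori.
The other pattern: stems ending in a vowel add -esh.
So mahot → mahotori.

mahotori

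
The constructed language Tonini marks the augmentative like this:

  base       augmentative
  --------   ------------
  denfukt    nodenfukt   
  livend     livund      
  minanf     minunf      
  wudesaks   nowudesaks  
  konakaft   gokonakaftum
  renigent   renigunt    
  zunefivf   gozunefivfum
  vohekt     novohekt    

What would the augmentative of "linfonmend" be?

linfonmund

"linfonmend" has second-to-last letter 'n'. The stems whose second-to-last letter is 'n' (renigent → renigunt, livend → livund, minanf → minunf) change the last vowel to 'u'.
So linfonmend → linfonmund.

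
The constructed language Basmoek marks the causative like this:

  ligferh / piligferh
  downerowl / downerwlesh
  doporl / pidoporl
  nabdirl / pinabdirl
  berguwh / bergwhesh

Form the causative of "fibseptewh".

ligferh and berguwh both end in -h yet inflect differently (piligferh, bergwhesh), so the final letter is not what conditions the rule; the second-to-last letter is.
"fibseptewh" has second-to-last letter 'w'. The stems whose second-to-last letter is 'w' (berguwh → bergwhesh, downerowl → downerwlesh) delete the last vowel and add -esh.
The other pattern: stems whose second-to-last letter is 'r' add the prefix pi-.
So fibseptewh → fibseptwhesh.

fibseptwhesh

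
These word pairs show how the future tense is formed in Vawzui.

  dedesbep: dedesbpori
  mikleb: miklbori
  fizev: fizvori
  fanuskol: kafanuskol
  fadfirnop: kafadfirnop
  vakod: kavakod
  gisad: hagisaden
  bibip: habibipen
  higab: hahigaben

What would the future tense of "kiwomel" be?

"kiwomel" has last vowel 'e'. The stems whose last vowel is 'e' (dedesbep → dedesbpori, mikleb → miklbori, fizev → fizvori) delete the last vowel and add -ori.
So kiwomel → kiwomlori.

kiwomlori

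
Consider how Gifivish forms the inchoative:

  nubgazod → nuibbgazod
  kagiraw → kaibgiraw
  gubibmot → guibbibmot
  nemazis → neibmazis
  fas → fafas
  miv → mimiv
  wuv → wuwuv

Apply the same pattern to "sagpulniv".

"sagpulniv" has 3 vowels. The stems with 3 vowels (nubgazod → nuibbgazod, kagiraw → kaibgiraw, gubibmot → guibbibmot) insert -ib- after the first vowel.
The other pattern: stems with 1 vowel repeat the first consonant+vowel as a prefix.
So sagpulniv → saibgpulniv.

saibgpulniv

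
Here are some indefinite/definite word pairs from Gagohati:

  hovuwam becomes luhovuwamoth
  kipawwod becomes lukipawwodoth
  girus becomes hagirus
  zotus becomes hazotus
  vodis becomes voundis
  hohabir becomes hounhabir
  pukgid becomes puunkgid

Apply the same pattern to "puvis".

puunvis

"puvis" has last vowel 'i'. The stems whose last vowel is 'i' (vodis → voundis, hohabir → hounhabir, pukgid → puunkgid) insert -un- after the first vowel.
So puvis → puunvis.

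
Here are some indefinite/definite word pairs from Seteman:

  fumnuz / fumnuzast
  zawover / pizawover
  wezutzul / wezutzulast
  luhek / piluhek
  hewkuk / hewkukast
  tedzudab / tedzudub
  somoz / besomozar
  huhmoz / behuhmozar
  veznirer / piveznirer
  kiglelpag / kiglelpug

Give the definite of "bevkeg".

pibevkeg

fumnuz and somoz both end in -z yet inflect differently (fumnuzast, besomozar), so the final letter is not what conditions the rule; the last vowel is.
"bevkeg" has last vowel 'e'. The stems whose last vowel is 'e' (veznirer → piveznirer, luhek → piluhek, zawover → pizawover) add the prefix pi-.
So bevkeg → pibevkeg.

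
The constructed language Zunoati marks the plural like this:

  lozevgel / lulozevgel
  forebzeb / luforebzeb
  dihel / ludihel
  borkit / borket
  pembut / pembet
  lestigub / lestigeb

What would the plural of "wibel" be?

"wibel" has last vowel 'e'. The stems whose last vowel is 'e' (lozevgel → lulozevgel, forebzeb → luforebzeb, dihel → ludihel) add the prefix lu-.
The other pattern: stems whose last vowel is 'i' or 'u' change the last vowel to 'e'.
So wibel → luwibel.

luwibel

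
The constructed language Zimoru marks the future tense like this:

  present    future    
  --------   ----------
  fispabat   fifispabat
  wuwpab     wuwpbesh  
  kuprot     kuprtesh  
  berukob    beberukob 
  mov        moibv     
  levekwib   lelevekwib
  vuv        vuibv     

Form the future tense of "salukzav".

sasalukzav

"salukzav" has 3 vowels. The stems with 3 vowels (berukob → beberukob, fispabat → fifispabat, levekwib → lelevekwib) repeat the first consonant+vowel as a prefix.
So salukzav → sasalukzav.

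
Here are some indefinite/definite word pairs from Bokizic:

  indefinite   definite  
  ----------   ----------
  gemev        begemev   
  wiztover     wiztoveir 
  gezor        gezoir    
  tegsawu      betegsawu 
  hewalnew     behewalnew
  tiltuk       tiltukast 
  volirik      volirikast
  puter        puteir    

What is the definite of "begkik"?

puter and gemev both have last vowel 'e' yet inflect differently (puteir, begemev), so the last vowel is not what conditions the rule; the final letter is.
"begkik" ends in -k. The stems ending in -k (tiltuk → tiltukast, volirik → volirikast) add -ast.
So begkik → begkikast.

begkikast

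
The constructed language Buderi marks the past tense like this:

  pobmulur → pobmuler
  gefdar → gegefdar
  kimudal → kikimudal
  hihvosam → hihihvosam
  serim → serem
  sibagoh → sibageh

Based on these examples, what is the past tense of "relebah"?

hihvosam and serim both end in -m yet inflect differently (hihihvosam, serem), so the final letter is not what conditions the rule; the last vowel is.
"relebah" has last vowel 'a'. The stems whose last vowel is 'a' (gefdar → gegefdar, kimudal → kikimudal, hihvosam → hihihvosam) repeat the first consonant+vowel as a prefix.
The other pattern: stems whose last vowel is 'i', 'o' or 'u' change the last vowel to 'e'.
So relebah → rerelebah.

rerelebah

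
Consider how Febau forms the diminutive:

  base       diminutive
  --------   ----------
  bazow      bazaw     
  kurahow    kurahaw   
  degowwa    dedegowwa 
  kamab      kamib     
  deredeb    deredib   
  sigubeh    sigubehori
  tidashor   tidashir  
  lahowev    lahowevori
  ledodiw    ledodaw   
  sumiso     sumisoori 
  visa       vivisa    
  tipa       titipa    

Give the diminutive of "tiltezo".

tiltezoori

bazow and tidashor both have last vowel 'o' yet inflect differently (bazaw, tidashir), so the last vowel is not what conditions the rule; the final letter is.
"tiltezo" ends in -o. The one such stem in the data (sumiso → sumisoori) adds -ori, so the same rule applies.
So tiltezo → tiltezoori.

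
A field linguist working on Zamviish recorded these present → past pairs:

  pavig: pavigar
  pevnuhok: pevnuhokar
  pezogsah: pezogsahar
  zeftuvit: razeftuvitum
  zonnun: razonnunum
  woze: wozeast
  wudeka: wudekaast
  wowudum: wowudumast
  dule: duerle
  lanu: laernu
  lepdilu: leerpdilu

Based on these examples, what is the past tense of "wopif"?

"wopif" begins with w-. The stems beginning with w- (woze → wozeast, wudeka → wudekaast, wowudum → wowudumast) add -ast.
So wopif → wopifast.

wopifast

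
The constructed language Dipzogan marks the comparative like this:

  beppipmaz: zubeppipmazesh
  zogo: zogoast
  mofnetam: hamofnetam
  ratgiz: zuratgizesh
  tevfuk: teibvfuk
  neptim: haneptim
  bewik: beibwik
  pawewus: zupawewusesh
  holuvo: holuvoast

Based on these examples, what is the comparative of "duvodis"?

neptim and bewik both have last vowel 'i' yet inflect differently (haneptim, beibwik), so the last vowel is not what conditions the rule; the final letter is.
"duvodis" ends in -s. The one such stem in the data (pawewus → zupawewusesh) adds zu- … -esh around the stem, so the same rule applies.
The other patterns: stems ending in -o add -ast; stems ending in -m add the prefix ha-; stems ending in -k insert -ib- after the first vowel.
So duvodis → zuduvodisesh.

zuduvodisesh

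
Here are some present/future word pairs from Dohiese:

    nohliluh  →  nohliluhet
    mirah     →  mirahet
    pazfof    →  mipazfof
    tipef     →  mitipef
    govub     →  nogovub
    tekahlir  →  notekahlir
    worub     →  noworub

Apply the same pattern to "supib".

nosupib

"supib" ends in -b. The stems ending in -b (govub → nogovub, worub → noworub) add the prefix no-.
The other patterns: stems ending in -h add -et; stems ending in -f add the prefix mi-.
So supib → nosupib.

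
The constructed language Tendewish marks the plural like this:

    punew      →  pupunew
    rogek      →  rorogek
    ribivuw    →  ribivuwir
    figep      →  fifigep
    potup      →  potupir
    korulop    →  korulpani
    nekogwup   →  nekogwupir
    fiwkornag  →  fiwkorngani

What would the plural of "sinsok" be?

"sinsok" has last vowel 'o'. The one such stem in the data (korulop → korulpani) deletes the last vowel and adds -ani (as does fiwkornag), so the same rule applies.
So sinsok → sinskani.

sinskani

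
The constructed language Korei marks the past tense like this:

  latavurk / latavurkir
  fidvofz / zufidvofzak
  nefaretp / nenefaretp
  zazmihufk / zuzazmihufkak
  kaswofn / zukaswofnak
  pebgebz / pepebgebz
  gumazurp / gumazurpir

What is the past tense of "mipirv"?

"mipirv" has second-to-last letter 'r'. The stems whose second-to-last letter is 'r' (gumazurp → gumazurpir, latavurk → latavurkir) add -ir.
So mipirv → mipirvir.

mipirvir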